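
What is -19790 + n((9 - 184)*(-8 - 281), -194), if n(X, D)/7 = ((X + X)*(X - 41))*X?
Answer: 1809603779232710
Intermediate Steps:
n(X, D) = 14*X²*(-41 + X) (n(X, D) = 7*(((X + X)*(X - 41))*X) = 7*(((2*X)*(-41 + X))*X) = 7*((2*X*(-41 + X))*X) = 7*(2*X²*(-41 + X)) = 14*X²*(-41 + X))
-19790 + n((9 - 184)*(-8 - 281), -194) = -19790 + 14*((9 - 184)*(-8 - 281))²*(-41 + (9 - 184)*(-8 - 281)) = -19790 + 14*(-175*(-289))²*(-41 - 175*(-289)) = -19790 + 14*50575²*(-41 + 50575) = -19790 + 14*2557830625*50534 = -19790 + 1809603779252500 = 1809603779232710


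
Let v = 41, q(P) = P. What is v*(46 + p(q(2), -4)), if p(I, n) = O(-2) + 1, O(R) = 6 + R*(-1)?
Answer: 2255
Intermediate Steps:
O(R) = 6 - R
p(I, n) = 9 (p(I, n) = (6 - 1*(-2)) + 1 = (6 + 2) + 1 = 8 + 1 = 9)
v*(46 + p(q(2), -4)) = 41*(46 + 9) = 41*55 = 2255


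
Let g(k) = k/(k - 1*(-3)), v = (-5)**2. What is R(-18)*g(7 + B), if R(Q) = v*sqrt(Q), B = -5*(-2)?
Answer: 255*I*sqrt(2)/4 ≈ 90.156*I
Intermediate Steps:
B = 10
v = 25
R(Q) = 25*sqrt(Q)
g(k) = k/(3 + k) (g(k) = k/(k + 3) = k/(3 + k))
R(-18)*g(7 + B) = (25*sqrt(-18))*((7 + 10)/(3 + (7 + 10))) = (25*(3*I*sqrt(2)))*(17/(3 + 17)) = (75*I*sqrt(2))*(17/20) = 255*I*sqrt(2)/4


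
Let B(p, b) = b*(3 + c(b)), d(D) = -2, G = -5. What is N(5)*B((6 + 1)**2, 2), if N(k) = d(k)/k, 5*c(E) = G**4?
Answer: -512/5 ≈ -102.40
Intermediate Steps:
c(E) = 125 (c(E) = (1/5)*(-5)**4 = (1/5)*625 = 125)
B(p, b) = 128*b (B(p, b) = b*(3 + 125) = b*128 = 128*b)
N(k) = -2/k
N(5)*B((6 + 1)**2, 2) = (-2/5)*(128*2) = -2*1/5*256 = -2/5*256 = -512/5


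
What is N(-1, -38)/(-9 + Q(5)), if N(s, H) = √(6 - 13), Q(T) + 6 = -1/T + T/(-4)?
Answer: -20*I*√7/329 ≈ -0.16084*I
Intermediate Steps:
Q(T) = -6 - 1/T - T/4 (Q(T) = -6 + (-1/T + T/(-4)) = -6 + (-1/T + T*(-¼)) = -6 + (-1/T - T/4) = -6 - 1/T - T/4)
N(s, H) = I*√7 (N(s, H) = √(-7) = I*√7)
N(-1, -38)/(-9 + Q(5)) = (I*√7)/(-9 + (-6 - 1/5 - ¼*5)) = (I*√7)/(-9 + (-6 - 1*⅕ - 5/4)) = (I*√7)/(-9 + (-6 - ⅕ - 5/4)) = (I*√7)/(-9 - 149/20) = (I*√7)/(-329/20) = -20*I*√7/329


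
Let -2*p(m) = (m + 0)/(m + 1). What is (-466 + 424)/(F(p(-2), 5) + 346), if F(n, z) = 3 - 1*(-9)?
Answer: -21/179 ≈ -0.11732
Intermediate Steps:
p(m) = -m/(2*(1 + m)) (p(m) = -(m + 0)/(2*(m + 1)) = -m/(2*(1 + m)))
F(n, z) = 12 (F(n, z) = 3 + 9 = 12)
(-466 + 424)/(F(p(-2), 5) + 346) = (-466 + 424)/(12 + 346) = -42/358 = -42*1/358 = -21/179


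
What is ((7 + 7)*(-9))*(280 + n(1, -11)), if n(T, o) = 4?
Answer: -35784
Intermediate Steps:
((7 + 7)*(-9))*(280 + n(1, -11)) = ((7 + 7)*(-9))*(280 + 4) = (14*(-9))*284 = -126*284 = -35784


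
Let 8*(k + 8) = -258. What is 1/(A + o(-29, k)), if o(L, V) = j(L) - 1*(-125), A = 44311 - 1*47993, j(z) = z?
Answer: -1/3586 ≈ -0.00027886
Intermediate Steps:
k = -161/4 (k = -8 + (1/8)*(-258) = -8 - 129/4 = -161/4 ≈ -40.250)
A = -3682 (A = 44311 - 47993 = -3682)
o(L, V) = 125 + L (o(L, V) = L - 1*(-125) = L + 125 = 125 + L)
1/(A + o(-29, k)) = 1/(-3682 + (125 - 29)) = 1/(-3682 + 96) = 1/(-3586) = -1/3586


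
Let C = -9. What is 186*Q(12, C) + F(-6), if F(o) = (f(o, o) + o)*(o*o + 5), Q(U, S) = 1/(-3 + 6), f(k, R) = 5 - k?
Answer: 267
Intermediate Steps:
Q(U, S) = ⅓ (Q(U, S) = 1/3 = ⅓)
F(o) = 25 + 5*o² (F(o) = ((5 - o) + o)*(o*o + 5) = 5*(o² + 5) = 5*(5 + o²) = 25 + 5*o²)
186*Q(12, C) + F(-6) = 186*(⅓) + (25 + 5*(-6)²) = 62 + (25 + 5*36) = 62 + (25 + 180) = 62 + 205 = 267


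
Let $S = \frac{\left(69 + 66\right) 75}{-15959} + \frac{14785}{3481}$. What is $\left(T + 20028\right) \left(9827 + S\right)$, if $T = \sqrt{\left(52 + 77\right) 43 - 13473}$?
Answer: $\frac{10937747066339844}{55553279} + \frac{546122781423 i \sqrt{7926}}{55553279} \approx 1.9689 \cdot 10^{8} + 8.752 \cdot 10^{5} i$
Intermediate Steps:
$S = \frac{200708690}{55553279}$ ($S = 135 \cdot 75 \left(- \frac{1}{15959}\right) + 14785 \cdot \frac{1}{3481} = 10125 \left(- \frac{1}{15959}\right) + \frac{14785}{3481} = - \frac{10125}{15959} + \frac{14785}{3481} = \frac{200708690}{55553279} \approx 3.6129$)
$T = i \sqrt{7926}$ ($T = \sqrt{129 \cdot 43 - 13473} = \sqrt{5547 - 13473} = \sqrt{-7926} = i \sqrt{7926} \approx 89.028 i$)
$\left(T + 20028\right) \left(9827 + S\right) = \left(i \sqrt{7926} + 20028\right) \left(9827 + \frac{200708690}{55553279}\right) = \left(20028 + i \sqrt{7926}\right) \frac{546122781423}{55553279} = \frac{10937747066339844}{55553279} + \frac{546122781423 i \sqrt{7926}}{55553279}$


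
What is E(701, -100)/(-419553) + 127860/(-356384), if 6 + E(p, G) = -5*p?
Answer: -13098195589/37380494088 ≈ -0.35040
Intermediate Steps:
E(p, G) = -6 - 5*p
E(701, -100)/(-419553) + 127860/(-356384) = (-6 - 5*701)/(-419553) + 127860/(-356384) = (-6 - 3505)*(-1/419553) + 127860*(-1/356384) = -3511*(-1/419553) - 31965/89096 = 3511/419553 - 31965/89096 = -13098195589/37380494088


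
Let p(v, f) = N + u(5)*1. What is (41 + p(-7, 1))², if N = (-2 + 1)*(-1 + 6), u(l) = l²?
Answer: 3721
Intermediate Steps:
N = -5 (N = -1*5 = -5)
p(v, f) = 20 (p(v, f) = -5 + 5²*1 = -5 + 25*1 = -5 + 25 = 20)
(41 + p(-7, 1))² = (41 + 20)² = 61² = 3721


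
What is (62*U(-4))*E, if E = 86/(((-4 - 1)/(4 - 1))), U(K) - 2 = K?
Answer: 31992/5 ≈ 6398.4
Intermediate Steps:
U(K) = 2 + K
E = -258/5 (E = 86/((-5/3)) = 86/((-5*⅓)) = 86/(-5/3) = 86*(-⅗) = -258/5 ≈ -51.600)
(62*U(-4))*E = (62*(2 - 4))*(-258/5) = (62*(-2))*(-258/5) = -124*(-258/5) = 31992/5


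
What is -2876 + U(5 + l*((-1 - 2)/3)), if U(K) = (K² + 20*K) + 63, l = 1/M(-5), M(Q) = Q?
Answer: -67049/25 ≈ -2682.0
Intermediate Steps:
l = -⅕ (l = 1/(-5) = -⅕ ≈ -0.20000)
U(K) = 63 + K² + 20*K
-2876 + U(5 + l*((-1 - 2)/3)) = -2876 + (63 + (5 - (-1 - 2)/(5*3))² + 20*(5 - (-1 - 2)/(5*3))) = -2876 + (63 + (5 - (-3)/(5*3))² + 20*(5 - (-3)/(5*3))) = -2876 + (63 + (5 - ⅕*(-1))² + 20*(5 - ⅕*(-1))) = -2876 + (63 + (5 + ⅕)² + 20*(5 + ⅕)) = -2876 + (63 + (26/5)² + 20*(26/5)) = -2876 + (63 + 676/25 + 104) = -2876 + 4851/25 = -67049/25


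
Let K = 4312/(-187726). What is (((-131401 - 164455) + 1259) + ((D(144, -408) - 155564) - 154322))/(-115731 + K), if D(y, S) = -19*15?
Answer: 737212192/141076117 ≈ 5.2256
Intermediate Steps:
D(y, S) = -285
K = -28/1219 (K = 4312*(-1/187726) = -28/1219 ≈ -0.022970)
(((-131401 - 164455) + 1259) + ((D(144, -408) - 155564) - 154322))/(-115731 + K) = (((-131401 - 164455) + 1259) + ((-285 - 155564) - 154322))/(-115731 - 28/1219) = ((-295856 + 1259) + (-155849 - 154322))/(-141076117/1219) = (-294597 - 310171)*(-1219/141076117) = -604768*(-1219/141076117) = 737212192/141076117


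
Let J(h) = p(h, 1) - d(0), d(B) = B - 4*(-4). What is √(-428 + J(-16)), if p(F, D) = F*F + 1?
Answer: I*√187 ≈ 13.675*I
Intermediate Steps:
p(F, D) = 1 + F² (p(F, D) = F² + 1 = 1 + F²)
d(B) = 16 + B (d(B) = B + 16 = 16 + B)
J(h) = -15 + h² (J(h) = (1 + h²) - (16 + 0) = (1 + h²) - 1*16 = (1 + h²) - 16 = -15 + h²)
√(-428 + J(-16)) = √(-428 + (-15 + (-16)²)) = √(-428 + (-15 + 256)) = √(-428 + 241) = √(-187) = I*√187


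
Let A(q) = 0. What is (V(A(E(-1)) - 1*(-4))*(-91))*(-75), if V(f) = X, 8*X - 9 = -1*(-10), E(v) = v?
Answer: 129675/8 ≈ 16209.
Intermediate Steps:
X = 19/8 (X = 9/8 + (-1*(-10))/8 = 9/8 + (⅛)*10 = 9/8 + 5/4 = 19/8 ≈ 2.3750)
V(f) = 19/8
(V(A(E(-1)) - 1*(-4))*(-91))*(-75) = ((19/8)*(-91))*(-75) = -1729/8*(-75) = 129675/8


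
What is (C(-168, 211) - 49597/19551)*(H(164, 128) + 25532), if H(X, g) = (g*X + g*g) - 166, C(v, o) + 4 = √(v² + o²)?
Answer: -2672830114/6517 + 62742*√72745 ≈ 1.6512e+7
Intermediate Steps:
C(v, o) = -4 + √(o² + v²) (C(v, o) = -4 + √(v² + o²) = -4 + √(o² + v²))
H(X, g) = -166 + g² + X*g (H(X, g) = (X*g + g²) - 166 = (g² + X*g) - 166 = -166 + g² + X*g)
(C(-168, 211) - 49597/19551)*(H(164, 128) + 25532) = ((-4 + √(211² + (-168)²)) - 49597/19551)*((-166 + 128² + 164*128) + 25532) = ((-4 + √(44521 + 28224)) - 49597*1/19551)*((-166 + 16384 + 20992) + 25532) = ((-4 + √72745) - 49597/19551)*(37210 + 25532) = (-127801/19551 + √72745)*62742 = -2672830114/6517 + 62742*√72745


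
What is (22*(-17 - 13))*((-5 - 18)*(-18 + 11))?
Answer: -106260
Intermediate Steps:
(22*(-17 - 13))*((-5 - 18)*(-18 + 11)) = (22*(-30))*(-23*(-7)) = -660*161 = -106260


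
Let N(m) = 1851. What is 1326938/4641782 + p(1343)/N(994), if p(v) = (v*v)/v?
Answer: 4345037732/4295969241 ≈ 1.0114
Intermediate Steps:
p(v) = v (p(v) = v**2/v = v)
1326938/4641782 + p(1343)/N(994) = 1326938/4641782 + 1343/1851 = 1326938*(1/4641782) + 1343*(1/1851) = 663469/2320891 + 1343/1851 = 4345037732/4295969241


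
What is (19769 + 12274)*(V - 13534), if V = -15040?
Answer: -915596682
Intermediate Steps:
(19769 + 12274)*(V - 13534) = (19769 + 12274)*(-15040 - 13534) = 32043*(-28574) = -915596682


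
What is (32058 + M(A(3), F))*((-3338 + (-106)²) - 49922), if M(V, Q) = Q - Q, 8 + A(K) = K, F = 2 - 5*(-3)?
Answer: -1347205392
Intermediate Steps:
F = 17 (F = 2 + 15 = 17)
A(K) = -8 + K
M(V, Q) = 0
(32058 + M(A(3), F))*((-3338 + (-106)²) - 49922) = (32058 + 0)*((-3338 + (-106)²) - 49922) = 32058*((-3338 + 11236) - 49922) = 32058*(7898 - 49922) = 32058*(-42024) = -1347205392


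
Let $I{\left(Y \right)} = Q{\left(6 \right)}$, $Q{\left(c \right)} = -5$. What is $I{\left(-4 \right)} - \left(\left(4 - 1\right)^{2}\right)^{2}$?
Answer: $-86$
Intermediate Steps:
$I{\left(Y \right)} = -5$
$I{\left(-4 \right)} - \left(\left(4 - 1\right)^{2}\right)^{2} = -5 - \left(\left(4 - 1\right)^{2}\right)^{2} = -5 - \left(3^{2}\right)^{2} = -5 - 9^{2} = -5 - 81 = -86$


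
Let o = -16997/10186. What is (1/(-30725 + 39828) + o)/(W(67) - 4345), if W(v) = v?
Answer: 154713505/396669669924 ≈ 0.00039003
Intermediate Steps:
o = -16997/10186 (o = -16997*1/10186 = -16997/10186 ≈ -1.6687)
(1/(-30725 + 39828) + o)/(W(67) - 4345) = (1/(-30725 + 39828) - 16997/10186)/(67 - 4345) = (1/9103 - 16997/10186)/(-4278) = (1/9103 - 16997/10186)*(-1/4278) = -154713505/92723158*(-1/4278) = 154713505/396669669924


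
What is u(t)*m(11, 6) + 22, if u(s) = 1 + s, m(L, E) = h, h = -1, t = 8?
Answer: 13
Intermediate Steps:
m(L, E) = -1
u(t)*m(11, 6) + 22 = (1 + 8)*(-1) + 22 = 9*(-1) + 22 = -9 + 22 = 13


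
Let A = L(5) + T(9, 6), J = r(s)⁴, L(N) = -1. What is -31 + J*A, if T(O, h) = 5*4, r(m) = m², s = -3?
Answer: 124628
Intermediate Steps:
T(O, h) = 20
J = 6561 (J = ((-3)²)⁴ = 9⁴ = 6561)
A = 19 (A = -1 + 20 = 19)
-31 + J*A = -31 + 6561*19 = -31 + 124659 = 124628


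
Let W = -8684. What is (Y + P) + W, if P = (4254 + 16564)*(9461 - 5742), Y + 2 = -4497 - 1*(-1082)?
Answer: 77410041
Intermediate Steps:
Y = -3417 (Y = -2 + (-4497 - 1*(-1082)) = -2 + (-4497 + 1082) = -2 - 3415 = -3417)
P = 77422142 (P = 20818*3719 = 77422142)
(Y + P) + W = (-3417 + 77422142) - 8684 = 77418725 - 8684 = 77410041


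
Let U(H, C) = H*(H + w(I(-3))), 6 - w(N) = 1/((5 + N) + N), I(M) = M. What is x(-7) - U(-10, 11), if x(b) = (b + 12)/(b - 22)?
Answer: -875/29 ≈ -30.172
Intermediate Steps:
x(b) = (12 + b)/(-22 + b)
w(N) = 6 - 1/(5 + 2*N) (w(N) = 6 - 1/((5 + N) + N) = 6 - 1/(5 + 2*N))
U(H, C) = H*(7 + H) (U(H, C) = H*(H + (29 + 12*(-3))/(5 + 2*(-3))) = H*(H + (29 - 36)/(5 - 6)) = H*(H - 7/(-1)) = H*(H - 1*(-7)) = H*(H + 7) = H*(7 + H))
x(-7) - U(-10, 11) = (12 - 7)/(-22 - 7) - (-10)*(7 - 10) = 5/(-29) - (-10)*(-3) = -1/29*5 - 1*30 = -5/29 - 30 = -875/29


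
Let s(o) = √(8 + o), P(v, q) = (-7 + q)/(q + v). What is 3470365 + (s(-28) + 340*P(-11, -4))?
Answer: 10411843/3 + 2*I*√5 ≈ 3.4706e+6 + 4.4721*I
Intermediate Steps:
P(v, q) = (-7 + q)/(q + v)
3470365 + (s(-28) + 340*P(-11, -4)) = 3470365 + (√(8 - 28) + 340*((-7 - 4)/(-4 - 11))) = 3470365 + (√(-20) + 340*(-11/(-15))) = 3470365 + (2*I*√5 + 340*(-1/15*(-11))) = 3470365 + (2*I*√5 + 340*(11/15)) = 3470365 + (2*I*√5 + 748/3) = 3470365 + (748/3 + 2*I*√5) = 10411843/3 + 2*I*√5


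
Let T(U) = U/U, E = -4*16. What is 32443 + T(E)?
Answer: 32444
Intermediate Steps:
E = -64
T(U) = 1
32443 + T(E) = 32443 + 1 = 32444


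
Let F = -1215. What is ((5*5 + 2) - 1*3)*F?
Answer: -29160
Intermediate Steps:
((5*5 + 2) - 1*3)*F = ((5*5 + 2) - 1*3)*(-1215) = ((25 + 2) - 3)*(-1215) = (27 - 3)*(-1215) = 24*(-1215) = -29160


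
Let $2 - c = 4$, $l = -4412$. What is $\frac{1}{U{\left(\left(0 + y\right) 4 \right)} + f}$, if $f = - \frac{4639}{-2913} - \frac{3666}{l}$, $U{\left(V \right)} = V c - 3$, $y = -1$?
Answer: $\frac{6426078}{47703553} \approx 0.13471$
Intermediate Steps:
$c = -2$ ($c = 2 - 4 = -2$)
$U{\left(V \right)} = -3 - 2 V$ ($U{\left(V \right)} = V \left(-2\right) - 3 = - 2 V - 3 = -3 - 2 V$)
$f = \frac{15573163}{6426078}$ ($f = - \frac{4639}{-2913} - \frac{3666}{-4412} = \left(-4639\right) \left(- \frac{1}{2913}\right) - - \frac{1833}{2206} = \frac{4639}{2913} + \frac{1833}{2206} = \frac{15573163}{6426078} \approx 2.4234$)
$\frac{1}{U{\left(\left(0 + y\right) 4 \right)} + f} = \frac{1}{\left(-3 - 2 \left(0 - 1\right) 4\right) + \frac{15573163}{6426078}} = \frac{1}{\left(-3 - 2 \left(\left(-1\right) 4\right)\right) + \frac{15573163}{6426078}} = \frac{1}{\left(-3 - -8\right) + \frac{15573163}{6426078}} = \frac{1}{\left(-3 + 8\right) + \frac{15573163}{6426078}} = \frac{1}{5 + \frac{15573163}{6426078}} = \frac{1}{\frac{47703553}{6426078}} = \frac{6426078}{47703553}$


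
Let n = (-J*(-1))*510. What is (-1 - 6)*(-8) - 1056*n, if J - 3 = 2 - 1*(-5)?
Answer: -5385544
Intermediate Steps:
J = 10 (J = 3 + (2 - 1*(-5)) = 3 + (2 + 5) = 3 + 7 = 10)
n = 5100 (n = (-1*10*(-1))*510 = -10*(-1)*510 = 10*510 = 5100)
(-1 - 6)*(-8) - 1056*n = (-1 - 6)*(-8) - 1056*5100 = -7*(-8) - 5385600 = 56 - 5385600 = -5385544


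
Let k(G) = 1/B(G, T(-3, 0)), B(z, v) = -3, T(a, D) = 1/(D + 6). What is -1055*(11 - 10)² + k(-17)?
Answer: -3166/3 ≈ -1055.3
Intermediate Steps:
T(a, D) = 1/(6 + D)
k(G) = -⅓ (k(G) = 1/(-3) = -⅓)
-1055*(11 - 10)² + k(-17) = -1055*(11 - 10)² - ⅓ = -1055*1² - ⅓ = -1055*1 - ⅓ = -1055 - ⅓ = -3166/3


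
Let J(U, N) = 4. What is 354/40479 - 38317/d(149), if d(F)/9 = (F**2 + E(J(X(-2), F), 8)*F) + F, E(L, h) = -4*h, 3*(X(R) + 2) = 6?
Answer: -498339197/2135105334 ≈ -0.23340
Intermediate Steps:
X(R) = 0 (X(R) = -2 + (1/3)*6 = -2 + 2 = 0)
d(F) = -279*F + 9*F**2 (d(F) = 9*((F**2 + (-4*8)*F) + F) = 9*((F**2 - 32*F) + F) = 9*(F**2 - 31*F) = -279*F + 9*F**2)
354/40479 - 38317/d(149) = 354/40479 - 38317*1/(1341*(-31 + 149)) = 354*(1/40479) - 38317/(9*149*118) = 118/13493 - 38317/158238 = -498339197/2135105334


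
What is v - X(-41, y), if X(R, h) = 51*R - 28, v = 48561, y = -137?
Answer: 50680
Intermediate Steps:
X(R, h) = -28 + 51*R
v - X(-41, y) = 48561 - (-28 + 51*(-41)) = 48561 - (-28 - 2091) = 48561 - 1*(-2119) = 48561 + 2119 = 50680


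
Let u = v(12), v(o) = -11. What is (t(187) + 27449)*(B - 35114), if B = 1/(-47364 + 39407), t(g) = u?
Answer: -7666234792362/7957 ≈ -9.6346e+8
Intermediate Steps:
u = -11
t(g) = -11
B = -1/7957 (B = 1/(-7957) = -1/7957 ≈ -0.00012568)
(t(187) + 27449)*(B - 35114) = (-11 + 27449)*(-1/7957 - 35114) = 27438*(-279402099/7957) = -7666234792362/7957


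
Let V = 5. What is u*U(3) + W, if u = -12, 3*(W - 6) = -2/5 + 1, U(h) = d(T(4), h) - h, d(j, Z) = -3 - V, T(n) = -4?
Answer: 691/5 ≈ 138.20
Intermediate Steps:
d(j, Z) = -8 (d(j, Z) = -3 - 1*5 = -3 - 5 = -8)
U(h) = -8 - h
W = 31/5 (W = 6 + (-2/5 + 1)/3 = 6 + (1/3)*(3/5) = 6 + 1/5 = 31/5 ≈ 6.2000)
u*U(3) + W = -12*(-8 - 1*3) + 31/5 = -12*(-8 - 3) + 31/5 = -12*(-11) + 31/5 = 132 + 31/5 = 691/5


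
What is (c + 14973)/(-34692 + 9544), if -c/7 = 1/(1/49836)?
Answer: 333879/25148 ≈ 13.277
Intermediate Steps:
c = -348852 (c = -7/(1/49836) = -7/1/49836 = -7*49836 = -348852)
(c + 14973)/(-34692 + 9544) = (-348852 + 14973)/(-34692 + 9544) = -333879/(-25148) = -333879*(-1/25148) = 333879/25148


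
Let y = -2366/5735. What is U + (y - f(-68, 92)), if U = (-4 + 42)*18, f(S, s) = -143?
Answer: 4740479/5735 ≈ 826.59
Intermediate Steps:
y = -2366/5735 (y = -2366*1/5735 = -2366/5735 ≈ -0.41255)
U = 684 (U = 38*18 = 684)
U + (y - f(-68, 92)) = 684 + (-2366/5735 - 1*(-143)) = 684 + (-2366/5735 + 143) = 684 + 817739/5735 = 4740479/5735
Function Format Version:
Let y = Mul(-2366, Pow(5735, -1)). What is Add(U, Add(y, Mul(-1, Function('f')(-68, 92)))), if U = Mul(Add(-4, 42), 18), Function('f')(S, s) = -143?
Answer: Rational(4740479, 5735) ≈ 826.59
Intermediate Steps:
y = Rational(-2366, 5735) (y = Mul(-2366, Rational(1, 5735)) = Rational(-2366, 5735) ≈ -0.41255)
U = 684 (U = Mul(38, 18) = 684)
Add(U, Add(y, Mul(-1, Function('f')(-68, 92)))) = Add(684, Add(Rational(-2366, 5735), Mul(-1, -143))) = Add(684, Add(Rational(-2366, 5735), 143)) = Add(684, Rational(817739, 5735)) = Rational(4740479, 5735)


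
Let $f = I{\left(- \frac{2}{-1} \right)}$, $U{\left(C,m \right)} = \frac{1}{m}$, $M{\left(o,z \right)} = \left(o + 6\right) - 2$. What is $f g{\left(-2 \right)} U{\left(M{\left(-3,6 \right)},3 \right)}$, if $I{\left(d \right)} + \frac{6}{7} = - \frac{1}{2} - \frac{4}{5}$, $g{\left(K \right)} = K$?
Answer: $\frac{151}{105} \approx 1.4381$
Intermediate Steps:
$I{\left(d \right)} = - \frac{151}{70}$ ($I{\left(d \right)} = - \frac{6}{7} - \left(\frac{1}{2} + \frac{4}{5}\right) = - \frac{6}{7} - \frac{13}{10} = - \frac{151}{70}$)
$M{\left(o,z \right)} = 4 + o$ ($M{\left(o,z \right)} = \left(6 + o\right) - 2 = 4 + o$)
$f = - \frac{151}{70} \approx -2.1571$
$f g{\left(-2 \right)} U{\left(M{\left(-3,6 \right)},3 \right)} = \frac{\left(- \frac{151}{70}\right) \left(-2\right)}{3} = \frac{151}{35} \cdot \frac{1}{3} = \frac{151}{105}$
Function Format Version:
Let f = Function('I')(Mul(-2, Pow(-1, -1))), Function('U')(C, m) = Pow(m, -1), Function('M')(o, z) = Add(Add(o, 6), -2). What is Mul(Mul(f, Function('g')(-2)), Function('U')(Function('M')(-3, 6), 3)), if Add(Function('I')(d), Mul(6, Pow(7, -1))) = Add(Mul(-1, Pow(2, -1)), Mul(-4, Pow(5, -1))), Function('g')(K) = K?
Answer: Rational(151, 105) ≈ 1.4381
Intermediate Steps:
Function('I')(d) = Rational(-151, 70) (Function('I')(d) = Add(Rational(-6, 7), Add(Mul(-1, Pow(2, -1)), Mul(-4, Pow(5, -1)))) = Add(Rational(-6, 7), Add(Mul(-1, Rational(1, 2)), Mul(-4, Rational(1, 5)))) = Add(Rational(-6, 7), Add(Rational(-1, 2), Rational(-4, 5))) = Add(Rational(-6, 7), Rational(-13, 10)) = Rational(-151, 70))
Function('M')(o, z) = Add(4, o) (Function('M')(o, z) = Add(Add(6, o), -2) = Add(4, o))
f = Rational(-151, 70) ≈ -2.1571
Mul(Mul(f, Function('g')(-2)), Function('U')(Function('M')(-3, 6), 3)) = Mul(Mul(Rational(-151, 70), -2), Pow(3, -1)) = Mul(Rational(151, 35), Rational(1, 3)) = Rational(151, 105)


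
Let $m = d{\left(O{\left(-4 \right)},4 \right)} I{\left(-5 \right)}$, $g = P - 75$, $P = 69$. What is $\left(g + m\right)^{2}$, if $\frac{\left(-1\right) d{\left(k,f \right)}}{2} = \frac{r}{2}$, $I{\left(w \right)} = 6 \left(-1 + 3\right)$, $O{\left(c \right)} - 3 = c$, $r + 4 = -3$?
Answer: $6084$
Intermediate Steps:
$r = -7$ ($r = -4 - 3 = -7$)
$O{\left(c \right)} = 3 + c$
$I{\left(w \right)} = 12$ ($I{\left(w \right)} = 6 \cdot 2 = 12$)
$d{\left(k,f \right)} = 7$ ($d{\left(k,f \right)} = - 2 \left(- \frac{7}{2}\right) = - 2 \left(\left(-7\right) \frac{1}{2}\right) = \left(-2\right) \left(- \frac{7}{2}\right) = 7$)
$g = -6$ ($g = 69 - 75 = -6$)
$m = 84$ ($m = 7 \cdot 12 = 84$)
$\left(g + m\right)^{2} = \left(-6 + 84\right)^{2} = 78^{2} = 6084$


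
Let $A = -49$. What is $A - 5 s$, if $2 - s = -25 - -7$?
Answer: $-149$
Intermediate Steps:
$s = 20$ ($s = 2 - \left(-25 - -7\right) = 2 - \left(-25 + 7\right) = 2 - -18 = 2 + 18 = 20$)
$A - 5 s = -49 - 100 = -149$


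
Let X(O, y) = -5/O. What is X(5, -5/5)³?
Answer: -1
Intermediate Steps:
X(5, -5/5)³ = (-5/5)³ = (-5*⅕)³ = (-1)³ = -1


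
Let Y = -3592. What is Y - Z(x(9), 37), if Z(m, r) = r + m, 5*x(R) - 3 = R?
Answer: -18157/5 ≈ -3631.4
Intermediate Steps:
x(R) = ⅗ + R/5
Z(m, r) = m + r
Y - Z(x(9), 37) = -3592 - ((⅗ + (⅕)*9) + 37) = -3592 - ((⅗ + 9/5) + 37) = -3592 - (12/5 + 37) = -3592 - 1*197/5 = -3592 - 197/5 = -18157/5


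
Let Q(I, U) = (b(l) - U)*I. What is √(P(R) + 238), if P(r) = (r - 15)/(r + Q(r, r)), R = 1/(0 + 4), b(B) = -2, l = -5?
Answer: √7130/5 ≈ 16.888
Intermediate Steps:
R = ¼ (R = 1/4 = ¼ ≈ 0.25000)
Q(I, U) = I*(-2 - U) (Q(I, U) = (-2 - U)*I = I*(-2 - U))
P(r) = (-15 + r)/(r - r*(2 + r)) (P(r) = (r - 15)/(r - r*(2 + r)) = (-15 + r)/(r - r*(2 + r)))
√(P(R) + 238) = √((15 - 1*¼)/((¼)*(1 + ¼)) + 238) = √(4*(15 - ¼)/(5/4) + 238) = √(4*(⅘)*(59/4) + 238) = √(236/5 + 238) = √(1426/5) = √7130/5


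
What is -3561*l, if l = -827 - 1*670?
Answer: 5330817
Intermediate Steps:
l = -1497 (l = -827 - 670 = -1497)
-3561*l = -3561*(-1497) = 5330817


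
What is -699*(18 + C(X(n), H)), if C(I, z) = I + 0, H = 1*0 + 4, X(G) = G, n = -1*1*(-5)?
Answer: -16077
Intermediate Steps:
n = 5 (n = -1*(-5) = 5)
H = 4 (H = 0 + 4 = 4)
C(I, z) = I
-699*(18 + C(X(n), H)) = -699*(18 + 5) = -699*23 = -16077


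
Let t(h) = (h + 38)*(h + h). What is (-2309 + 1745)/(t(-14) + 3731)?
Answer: -564/3059 ≈ -0.18437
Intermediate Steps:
t(h) = 2*h*(38 + h) (t(h) = (38 + h)*(2*h) = 2*h*(38 + h))
(-2309 + 1745)/(t(-14) + 3731) = (-2309 + 1745)/(2*(-14)*(38 - 14) + 3731) = -564/(2*(-14)*24 + 3731) = -564/(-672 + 3731) = -564/3059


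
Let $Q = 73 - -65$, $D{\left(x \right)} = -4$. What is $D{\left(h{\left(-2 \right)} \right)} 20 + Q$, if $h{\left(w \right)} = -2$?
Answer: $58$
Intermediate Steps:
$Q = 138$ ($Q = 73 + 65 = 138$)
$D{\left(h{\left(-2 \right)} \right)} 20 + Q = \left(-4\right) 20 + 138 = -80 + 138 = 58$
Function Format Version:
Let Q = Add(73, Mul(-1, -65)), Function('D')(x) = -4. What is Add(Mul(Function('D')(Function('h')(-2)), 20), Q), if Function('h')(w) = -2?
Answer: 58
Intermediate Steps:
Q = 138 (Q = Add(73, 65) = 138)
Add(Mul(Function('D')(Function('h')(-2)), 20), Q) = Add(Mul(-4, 20), 138) = Add(-80, 138) = 58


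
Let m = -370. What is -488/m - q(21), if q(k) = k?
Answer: -3641/185 ≈ -19.681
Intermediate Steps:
-488/m - q(21) = -488/(-370) - 1*21 = -488*(-1/370) - 21 = 244/185 - 21 = -3641/185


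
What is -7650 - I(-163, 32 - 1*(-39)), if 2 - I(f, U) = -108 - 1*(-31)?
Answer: -7729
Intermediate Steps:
I(f, U) = 79 (I(f, U) = 2 - (-108 - 1*(-31)) = 2 - (-108 + 31) = 2 - 1*(-77) = 2 + 77 = 79)
-7650 - I(-163, 32 - 1*(-39)) = -7650 - 1*79 = -7650 - 79 = -7729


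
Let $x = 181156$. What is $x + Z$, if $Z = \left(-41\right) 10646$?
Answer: $-255330$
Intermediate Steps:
$Z = -436486$
$x + Z = 181156 - 436486 = -255330$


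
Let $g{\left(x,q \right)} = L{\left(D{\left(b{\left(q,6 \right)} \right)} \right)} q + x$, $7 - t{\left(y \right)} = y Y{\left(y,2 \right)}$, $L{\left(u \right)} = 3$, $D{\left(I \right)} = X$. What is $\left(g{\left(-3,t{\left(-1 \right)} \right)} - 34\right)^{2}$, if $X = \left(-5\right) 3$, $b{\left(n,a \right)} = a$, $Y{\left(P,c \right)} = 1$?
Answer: $169$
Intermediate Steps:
$X = -15$
$D{\left(I \right)} = -15$
$t{\left(y \right)} = 7 - y$ ($t{\left(y \right)} = 7 - y 1 = 7 - y$)
$g{\left(x,q \right)} = x + 3 q$ ($g{\left(x,q \right)} = 3 q + x = x + 3 q$)
$\left(g{\left(-3,t{\left(-1 \right)} \right)} - 34\right)^{2} = \left(\left(-3 + 3 \left(7 - -1\right)\right) - 34\right)^{2} = \left(\left(-3 + 3 \left(7 + 1\right)\right) - 34\right)^{2} = \left(\left(-3 + 3 \cdot 8\right) - 34\right)^{2} = \left(\left(-3 + 24\right) - 34\right)^{2} = \left(21 - 34\right)^{2} = \left(-13\right)^{2} = 169$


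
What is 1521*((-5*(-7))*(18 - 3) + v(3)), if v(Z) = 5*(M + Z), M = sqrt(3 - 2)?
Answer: 828945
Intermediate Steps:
M = 1 (M = sqrt(1) = 1)
v(Z) = 5 + 5*Z (v(Z) = 5*(1 + Z) = 5 + 5*Z)
1521*((-5*(-7))*(18 - 3) + v(3)) = 1521*((-5*(-7))*(18 - 3) + (5 + 5*3)) = 1521*(35*15 + (5 + 15)) = 1521*(525 + 20) = 1521*545 = 828945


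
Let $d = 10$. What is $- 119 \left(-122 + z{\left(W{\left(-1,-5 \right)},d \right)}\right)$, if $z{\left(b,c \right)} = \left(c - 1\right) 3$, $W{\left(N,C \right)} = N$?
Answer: $11305$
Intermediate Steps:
$z{\left(b,c \right)} = -3 + 3 c$ ($z{\left(b,c \right)} = \left(-1 + c\right) 3 = -3 + 3 c$)
$- 119 \left(-122 + z{\left(W{\left(-1,-5 \right)},d \right)}\right) = - 119 \left(-122 + \left(-3 + 3 \cdot 10\right)\right) = - 119 \left(-122 + \left(-3 + 30\right)\right) = - 119 \left(-122 + 27\right) = \left(-119\right) \left(-95\right) = 11305$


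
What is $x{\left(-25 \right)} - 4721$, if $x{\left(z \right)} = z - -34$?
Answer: $-4712$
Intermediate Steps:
$x{\left(z \right)} = 34 + z$ ($x{\left(z \right)} = z + 34 = 34 + z$)
$x{\left(-25 \right)} - 4721 = \left(34 - 25\right) - 4721 = 9 - 4721 = -4712$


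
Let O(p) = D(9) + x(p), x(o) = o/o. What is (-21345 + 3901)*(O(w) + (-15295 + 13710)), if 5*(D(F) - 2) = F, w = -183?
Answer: 137825044/5 ≈ 2.7565e+7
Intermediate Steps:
D(F) = 2 + F/5
x(o) = 1
O(p) = 24/5 (O(p) = (2 + (1/5)*9) + 1 = (2 + 9/5) + 1 = 19/5 + 1 = 24/5)
(-21345 + 3901)*(O(w) + (-15295 + 13710)) = (-21345 + 3901)*(24/5 + (-15295 + 13710)) = -17444*(24/5 - 1585) = -17444*(-7901/5) = 137825044/5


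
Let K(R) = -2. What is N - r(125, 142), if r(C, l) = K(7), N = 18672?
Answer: 18674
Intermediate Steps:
r(C, l) = -2
N - r(125, 142) = 18672 - 1*(-2) = 18672 + 2 = 18674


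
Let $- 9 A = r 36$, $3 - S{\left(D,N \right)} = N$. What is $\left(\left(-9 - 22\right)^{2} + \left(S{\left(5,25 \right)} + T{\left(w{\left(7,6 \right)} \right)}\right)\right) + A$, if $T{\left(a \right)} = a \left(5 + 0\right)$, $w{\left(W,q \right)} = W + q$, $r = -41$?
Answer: $1168$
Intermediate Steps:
$S{\left(D,N \right)} = 3 - N$
$T{\left(a \right)} = 5 a$ ($T{\left(a \right)} = a 5 = 5 a$)
$A = 164$ ($A = - \frac{\left(-41\right) 36}{9} = \left(- \frac{1}{9}\right) \left(-1476\right) = 164$)
$\left(\left(-9 - 22\right)^{2} + \left(S{\left(5,25 \right)} + T{\left(w{\left(7,6 \right)} \right)}\right)\right) + A = \left(\left(-9 - 22\right)^{2} + \left(\left(3 - 25\right) + 5 \left(7 + 6\right)\right)\right) + 164 = \left(\left(-31\right)^{2} + \left(\left(3 - 25\right) + 5 \cdot 13\right)\right) + 164 = \left(961 + \left(-22 + 65\right)\right) + 164 = \left(961 + 43\right) + 164 = 1004 + 164 = 1168$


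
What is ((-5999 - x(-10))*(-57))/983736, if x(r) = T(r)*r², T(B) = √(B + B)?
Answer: 113981/327912 + 475*I*√5/40989 ≈ 0.3476 + 0.025913*I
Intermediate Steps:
T(B) = √2*√B (T(B) = √(2*B) = √2*√B)
x(r) = √2*r^(5/2) (x(r) = (√2*√r)*r² = √2*r^(5/2))
((-5999 - x(-10))*(-57))/983736 = ((-5999 - √2*(-10)^(5/2))*(-57))/983736 = ((-5999 - √2*100*I*√10)*(-57))*(1/983736) = ((-5999 - 200*I*√5)*(-57))*(1/983736) = (341943 + 11400*I*√5)*(1/983736) = 113981/327912 + 475*I*√5/40989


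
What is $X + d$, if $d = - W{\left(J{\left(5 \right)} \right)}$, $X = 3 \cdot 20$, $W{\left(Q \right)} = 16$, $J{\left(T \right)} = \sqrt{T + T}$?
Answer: $44$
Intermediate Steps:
$J{\left(T \right)} = \sqrt{2} \sqrt{T}$ ($J{\left(T \right)} = \sqrt{2 T} = \sqrt{2} \sqrt{T}$)
$X = 60$
$d = -16$ ($d = \left(-1\right) 16 = -16$)
$X + d = 60 - 16 = 44$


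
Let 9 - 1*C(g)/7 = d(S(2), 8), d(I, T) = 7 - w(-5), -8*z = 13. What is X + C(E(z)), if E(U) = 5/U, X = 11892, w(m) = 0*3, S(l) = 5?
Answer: 11906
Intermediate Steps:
w(m) = 0
z = -13/8 (z = -⅛*13 = -13/8 ≈ -1.6250)
d(I, T) = 7 (d(I, T) = 7 - 1*0 = 7 + 0 = 7)
C(g) = 14 (C(g) = 63 - 7*7 = 63 - 49 = 14)
X + C(E(z)) = 11892 + 14 = 11906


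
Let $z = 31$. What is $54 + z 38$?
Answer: $1232$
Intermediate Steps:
$54 + z 38 = 54 + 31 \cdot 38 = 54 + 1178 = 1232$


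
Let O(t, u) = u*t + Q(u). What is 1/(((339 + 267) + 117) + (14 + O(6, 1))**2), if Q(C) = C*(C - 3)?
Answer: 1/1047 ≈ 0.00095511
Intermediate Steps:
Q(C) = C*(-3 + C)
O(t, u) = t*u + u*(-3 + u) (O(t, u) = u*t + u*(-3 + u) = t*u + u*(-3 + u))
1/(((339 + 267) + 117) + (14 + O(6, 1))**2) = 1/(((339 + 267) + 117) + (14 + 1*(-3 + 6 + 1))**2) = 1/((606 + 117) + (14 + 1*4)**2) = 1/(723 + (14 + 4)**2) = 1/(723 + 18**2) = 1/(723 + 324) = 1/1047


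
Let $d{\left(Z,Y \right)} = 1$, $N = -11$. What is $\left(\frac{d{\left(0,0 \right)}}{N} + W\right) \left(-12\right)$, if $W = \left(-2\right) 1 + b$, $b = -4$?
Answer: $\frac{804}{11} \approx 73.091$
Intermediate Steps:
$W = -6$ ($W = \left(-2\right) 1 - 4 = -2 - 4 = -6$)
$\left(\frac{d{\left(0,0 \right)}}{N} + W\right) \left(-12\right) = \left(1 \frac{1}{-11} - 6\right) \left(-12\right) = \left(1 \left(- \frac{1}{11}\right) - 6\right) \left(-12\right) = \left(- \frac{1}{11} - 6\right) \left(-12\right) = \left(- \frac{67}{11}\right) \left(-12\right) = \frac{804}{11}$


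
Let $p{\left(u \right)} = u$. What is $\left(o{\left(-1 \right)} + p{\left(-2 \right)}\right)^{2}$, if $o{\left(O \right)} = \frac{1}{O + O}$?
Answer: $\frac{25}{4} \approx 6.25$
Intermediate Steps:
$o{\left(O \right)} = \frac{1}{2 O}$
$\left(o{\left(-1 \right)} + p{\left(-2 \right)}\right)^{2} = \left(\frac{1}{2 \left(-1\right)} - 2\right)^{2} = \left(\frac{1}{2} \left(-1\right) - 2\right)^{2} = \left(- \frac{1}{2} - 2\right)^{2} = \left(- \frac{5}{2}\right)^{2} = \frac{25}{4}$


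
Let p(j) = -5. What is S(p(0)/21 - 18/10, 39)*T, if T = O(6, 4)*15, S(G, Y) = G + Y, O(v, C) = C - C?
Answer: 0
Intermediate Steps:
O(v, C) = 0
T = 0 (T = 0*15 = 0)
S(p(0)/21 - 18/10, 39)*T = ((-5/21 - 18/10) + 39)*0 = ((-5*1/21 - 18*1/10) + 39)*0 = ((-5/21 - 9/5) + 39)*0 = (-214/105 + 39)*0 = (3881/105)*0 = 0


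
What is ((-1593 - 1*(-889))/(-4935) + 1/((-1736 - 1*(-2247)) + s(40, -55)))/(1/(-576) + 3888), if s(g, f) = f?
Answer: 2607672/69995166185 ≈ 3.7255e-5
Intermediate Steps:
((-1593 - 1*(-889))/(-4935) + 1/((-1736 - 1*(-2247)) + s(40, -55)))/(1/(-576) + 3888) = ((-1593 - 1*(-889))/(-4935) + 1/((-1736 - 1*(-2247)) - 55))/(1/(-576) + 3888) = ((-1593 + 889)*(-1/4935) + 1/((-1736 + 2247) - 55))/(-1/576 + 3888) = (-704*(-1/4935) + 1/(511 - 55))/(2239487/576) = (704/4935 + 1/456)*(576/2239487) = (108653/750120)*(576/2239487) = 2607672/69995166185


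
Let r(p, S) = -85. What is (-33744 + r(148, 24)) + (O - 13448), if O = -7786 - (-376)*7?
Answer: -52431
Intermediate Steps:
O = -5154 (O = -7786 - 1*(-2632) = -7786 + 2632 = -5154)
(-33744 + r(148, 24)) + (O - 13448) = (-33744 - 85) + (-5154 - 13448) = -33829 - 18602 = -52431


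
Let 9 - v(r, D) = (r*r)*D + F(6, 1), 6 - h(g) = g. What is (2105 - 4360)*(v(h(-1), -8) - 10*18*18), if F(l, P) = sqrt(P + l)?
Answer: 6401945 + 2255*sqrt(7) ≈ 6.4079e+6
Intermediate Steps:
h(g) = 6 - g
v(r, D) = 9 - sqrt(7) - D*r**2 (v(r, D) = 9 - ((r*r)*D + sqrt(1 + 6)) = 9 - (r**2*D + sqrt(7)) = 9 - (D*r**2 + sqrt(7)) = 9 - (sqrt(7) + D*r**2) = 9 + (-sqrt(7) - D*r**2) = 9 - sqrt(7) - D*r**2)
(2105 - 4360)*(v(h(-1), -8) - 10*18*18) = (2105 - 4360)*((9 - sqrt(7) - 1*(-8)*(6 - 1*(-1))**2) - 10*18*18) = -2255*((9 - sqrt(7) - 1*(-8)*(6 + 1)**2) - 180*18) = -2255*((9 - sqrt(7) - 1*(-8)*7**2) - 3240) = -2255*((9 - sqrt(7) - 1*(-8)*49) - 3240) = -2255*((9 - sqrt(7) + 392) - 3240) = -2255*((401 - sqrt(7)) - 3240) = -2255*(-2839 - sqrt(7)) = 6401945 + 2255*sqrt(7)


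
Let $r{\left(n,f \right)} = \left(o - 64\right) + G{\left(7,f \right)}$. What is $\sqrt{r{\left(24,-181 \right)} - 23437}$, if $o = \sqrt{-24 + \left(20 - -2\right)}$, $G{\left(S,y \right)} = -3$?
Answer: $\sqrt{-23504 + i \sqrt{2}} \approx 0.0046 + 153.31 i$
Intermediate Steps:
$o = i \sqrt{2}$ ($o = \sqrt{-24 + \left(20 + 2\right)} = \sqrt{-24 + 22} = \sqrt{-2} = i \sqrt{2} \approx 1.4142 i$)
$r{\left(n,f \right)} = -67 + i \sqrt{2}$ ($r{\left(n,f \right)} = \left(i \sqrt{2} - 64\right) - 3 = \left(-64 + i \sqrt{2}\right) - 3 = -67 + i \sqrt{2}$)
$\sqrt{r{\left(24,-181 \right)} - 23437} = \sqrt{\left(-67 + i \sqrt{2}\right) - 23437} = \sqrt{-23504 + i \sqrt{2}}$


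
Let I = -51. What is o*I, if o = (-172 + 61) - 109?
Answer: 11220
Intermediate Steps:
o = -220 (o = -111 - 109 = -220)
o*I = -220*(-51) = 11220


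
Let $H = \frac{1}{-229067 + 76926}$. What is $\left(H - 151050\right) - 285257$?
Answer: $- \frac{66380183288}{152141} \approx -4.3631 \cdot 10^{5}$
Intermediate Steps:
$H = - \frac{1}{152141}$ ($H = \frac{1}{-152141} = - \frac{1}{152141} \approx -6.5729 \cdot 10^{-6}$)
$\left(H - 151050\right) - 285257 = \left(- \frac{1}{152141} - 151050\right) - 285257 = - \frac{22980898051}{152141} - 285257 = - \frac{66380183288}{152141}$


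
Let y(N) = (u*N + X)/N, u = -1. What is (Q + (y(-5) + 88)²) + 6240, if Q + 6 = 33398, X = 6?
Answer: 1174841/25 ≈ 46994.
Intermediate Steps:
Q = 33392 (Q = -6 + 33398 = 33392)
y(N) = (6 - N)/N (y(N) = (-N + 6)/N = (6 - N)/N)
(Q + (y(-5) + 88)²) + 6240 = (33392 + ((6 - 1*(-5))/(-5) + 88)²) + 6240 = (33392 + (-(6 + 5)/5 + 88)²) + 6240 = (33392 + (-⅕*11 + 88)²) + 6240 = (33392 + (-11/5 + 88)²) + 6240 = (33392 + (429/5)²) + 6240 = (33392 + 184041/25) + 6240 = 1018841/25 + 6240 = 1174841/25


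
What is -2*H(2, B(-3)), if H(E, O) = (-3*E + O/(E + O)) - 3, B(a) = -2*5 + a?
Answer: 172/11 ≈ 15.636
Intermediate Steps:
B(a) = -10 + a
H(E, O) = -3 - 3*E + O/(E + O) (H(E, O) = (-3*E + O/(E + O)) - 3 = -3 - 3*E + O/(E + O))
-2*H(2, B(-3)) = -2*(-3*2 - 3*2² - 2*(-10 - 3) - 3*2*(-10 - 3))/(2 + (-10 - 3)) = -2*(-6 - 3*4 - 2*(-13) - 3*2*(-13))/(2 - 13) = -2*(-6 - 12 + 26 + 78)/(-11) = -(-2)*86/11 = -2*(-86/11) = 172/11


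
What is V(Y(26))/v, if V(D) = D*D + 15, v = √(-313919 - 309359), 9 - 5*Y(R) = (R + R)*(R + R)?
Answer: -145268*I*√623278/311639 ≈ -368.01*I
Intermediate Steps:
Y(R) = 9/5 - 4*R²/5 (Y(R) = 9/5 - (R + R)*(R + R)/5 = 9/5 - 2*R*2*R/5 = 9/5 - 4*R²/5)
v = I*√623278 (v = √(-623278) = I*√623278 ≈ 789.48*I)
V(D) = 15 + D² (V(D) = D² + 15 = 15 + D²)
V(Y(26))/v = (15 + (9/5 - ⅘*26²)²)/((I*√623278)) = (15 + (9/5 - ⅘*676)²)*(-I*√623278/623278) = (15 + (9/5 - 2704/5)²)*(-I*√623278/623278) = (15 + (-539)²)*(-I*√623278/623278) = (15 + 290521)*(-I*√623278/623278) = 290536*(-I*√623278/623278) = -145268*I*√623278/311639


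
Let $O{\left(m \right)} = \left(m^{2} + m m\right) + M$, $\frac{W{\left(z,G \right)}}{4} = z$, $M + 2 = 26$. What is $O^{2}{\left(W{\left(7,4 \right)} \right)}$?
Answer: $2534464$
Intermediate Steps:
$M = 24$ ($M = -2 + 26 = 24$)
$W{\left(z,G \right)} = 4 z$
$O{\left(m \right)} = 24 + 2 m^{2}$ ($O{\left(m \right)} = \left(m^{2} + m m\right) + 24 = \left(m^{2} + m^{2}\right) + 24 = 2 m^{2} + 24 = 24 + 2 m^{2}$)
$O^{2}{\left(W{\left(7,4 \right)} \right)} = \left(24 + 2 \left(4 \cdot 7\right)^{2}\right)^{2} = \left(24 + 2 \cdot 28^{2}\right)^{2} = \left(24 + 2 \cdot 784\right)^{2} = \left(24 + 1568\right)^{2} = 1592^{2} = 2534464$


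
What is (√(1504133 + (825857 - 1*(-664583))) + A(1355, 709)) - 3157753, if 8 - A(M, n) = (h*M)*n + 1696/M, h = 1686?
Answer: -2199015294521/1355 + √2994573 ≈ -1.6229e+9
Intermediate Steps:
A(M, n) = 8 - 1696/M - 1686*M*n (A(M, n) = 8 - ((1686*M)*n + 1696/M) = 8 - (1686*M*n + 1696/M) = 8 - (1696/M + 1686*M*n) = 8 + (-1696/M - 1686*M*n) = 8 - 1696/M - 1686*M*n)
(√(1504133 + (825857 - 1*(-664583))) + A(1355, 709)) - 3157753 = (√(1504133 + (825857 - 1*(-664583))) + (8 - 1696/1355 - 1686*1355*709)) - 3157753 = (√(1504133 + (825857 + 664583)) + (8 - 1696*1/1355 - 1619731770)) - 3157753 = (√(1504133 + 1490440) + (8 - 1696/1355 - 1619731770)) - 3157753 = (√2994573 - 2194736539206/1355) - 3157753 = (-2194736539206/1355 + √2994573) - 3157753 = -2199015294521/1355 + √2994573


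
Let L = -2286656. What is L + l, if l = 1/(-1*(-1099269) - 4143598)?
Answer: -6961333173825/3044329 ≈ -2.2867e+6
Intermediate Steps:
l = -1/3044329 (l = 1/(1099269 - 4143598) = 1/(-3044329) = -1/3044329 ≈ -3.2848e-7)
L + l = -2286656 - 1/3044329 = -6961333173825/3044329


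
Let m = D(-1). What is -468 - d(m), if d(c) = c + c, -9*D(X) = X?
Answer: -4214/9 ≈ -468.22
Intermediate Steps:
D(X) = -X/9
m = ⅑ (m = -⅑*(-1) = ⅑ ≈ 0.11111)
d(c) = 2*c
-468 - d(m) = -468 - 2/9 = -4214/9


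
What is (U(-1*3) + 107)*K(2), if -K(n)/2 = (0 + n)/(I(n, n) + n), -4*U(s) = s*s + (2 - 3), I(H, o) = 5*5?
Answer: -140/9 ≈ -15.556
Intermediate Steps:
I(H, o) = 25
U(s) = 1/4 - s**2/4 (U(s) = -(s*s + (2 - 3))/4 = -(s**2 - 1)/4 = -(-1 + s**2)/4 = 1/4 - s**2/4)
K(n) = -2*n/(25 + n) (K(n) = -2*(0 + n)/(25 + n) = -2*n/(25 + n))
(U(-1*3) + 107)*K(2) = ((1/4 - (-1*3)**2/4) + 107)*(-2*2/(25 + 2)) = ((1/4 - 1/4*(-3)**2) + 107)*(-2*2/27) = ((1/4 - 1/4*9) + 107)*(-2*2*1/27) = ((1/4 - 9/4) + 107)*(-4/27) = (-2 + 107)*(-4/27) = 105*(-4/27) = -140/9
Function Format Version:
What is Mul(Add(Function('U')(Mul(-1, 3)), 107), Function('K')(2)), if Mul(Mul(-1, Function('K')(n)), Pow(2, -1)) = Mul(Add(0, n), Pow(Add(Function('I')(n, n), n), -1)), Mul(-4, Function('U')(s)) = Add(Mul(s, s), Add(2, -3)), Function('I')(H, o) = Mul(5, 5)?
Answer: Rational(-140, 9) ≈ -15.556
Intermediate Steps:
Function('I')(H, o) = 25
Function('U')(s) = Add(Rational(1, 4), Mul(Rational(-1, 4), Pow(s, 2))) (Function('U')(s) = Mul(Rational(-1, 4), Add(Mul(s, s), Add(2, -3))) = Mul(Rational(-1, 4), Add(Pow(s, 2), -1)) = Mul(Rational(-1, 4), Add(-1, Pow(s, 2))) = Add(Rational(1, 4), Mul(Rational(-1, 4), Pow(s, 2))))
Function('K')(n) = Mul(-2, n, Pow(Add(25, n), -1)) (Function('K')(n) = Mul(-2, Mul(Add(0, n), Pow(Add(25, n), -1))) = Mul(-2, Mul(n, Pow(Add(25, n), -1))) = Mul(-2, n, Pow(Add(25, n), -1)))
Mul(Add(Function('U')(Mul(-1, 3)), 107), Function('K')(2)) = Mul(Add(Add(Rational(1, 4), Mul(Rational(-1, 4), Pow(Mul(-1, 3), 2))), 107), Mul(-2, 2, Pow(Add(25, 2), -1))) = Mul(Add(Add(Rational(1, 4), Mul(Rational(-1, 4), Pow(-3, 2))), 107), Mul(-2, 2, Pow(27, -1))) = Mul(Add(Add(Rational(1, 4), Mul(Rational(-1, 4), 9)), 107), Mul(-2, 2, Rational(1, 27))) = Mul(Add(Add(Rational(1, 4), Rational(-9, 4)), 107), Rational(-4, 27)) = Mul(Add(-2, 107), Rational(-4, 27)) = Mul(105, Rational(-4, 27)) = Rational(-140, 9)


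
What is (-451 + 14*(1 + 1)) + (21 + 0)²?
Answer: 18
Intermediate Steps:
(-451 + 14*(1 + 1)) + (21 + 0)² = (-451 + 14*2) + 21² = (-451 + 28) + 441 = -423 + 441 = 18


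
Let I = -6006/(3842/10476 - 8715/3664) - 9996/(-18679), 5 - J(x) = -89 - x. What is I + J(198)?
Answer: 1182028687915816/360603941527 ≈ 3277.9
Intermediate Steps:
J(x) = 94 + x (J(x) = 5 - (-89 - x) = 5 + (89 + x) = 94 + x)
I = 1076732336989932/360603941527 (I = -6006/(3842*(1/10476) - 8715*1/3664) - 9996*(-1/18679) = -6006/(1921/5238 - 8715/3664) + 9996/18679 = -6006/(-19305313/9596016) + 9996/18679 = -6006*(-9596016/19305313) + 9996/18679 = 57633672096/19305313 + 9996/18679 = 1076732336989932/360603941527 ≈ 2985.9)
I + J(198) = 1076732336989932/360603941527 + (94 + 198) = 1076732336989932/360603941527 + 292 = 1182028687915816/360603941527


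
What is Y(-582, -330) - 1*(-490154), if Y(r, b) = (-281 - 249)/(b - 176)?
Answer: 124009227/253 ≈ 4.9016e+5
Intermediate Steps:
Y(r, b) = -530/(-176 + b)
Y(-582, -330) - 1*(-490154) = -530/(-176 - 330) - 1*(-490154) = -530/(-506) + 490154 = -530*(-1/506) + 490154 = 265/253 + 490154 = 124009227/253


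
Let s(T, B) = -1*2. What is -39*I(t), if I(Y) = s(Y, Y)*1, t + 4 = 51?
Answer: 78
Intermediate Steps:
t = 47 (t = -4 + 51 = 47)
s(T, B) = -2
I(Y) = -2 (I(Y) = -2*1 = -2)
-39*I(t) = -39*(-2) = 78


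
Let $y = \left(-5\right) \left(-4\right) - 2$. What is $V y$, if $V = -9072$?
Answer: $-163296$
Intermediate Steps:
$y = 18$ ($y = 20 - 2 = 18$)
$V y = \left(-9072\right) 18 = -163296$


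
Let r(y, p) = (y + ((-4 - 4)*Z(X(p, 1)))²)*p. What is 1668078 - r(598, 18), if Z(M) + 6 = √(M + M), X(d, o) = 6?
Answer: 1602018 + 27648*√3 ≈ 1.6499e+6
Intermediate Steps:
Z(M) = -6 + √2*√M (Z(M) = -6 + √(M + M) = -6 + √(2*M) = -6 + √2*√M)
r(y, p) = p*(y + (48 - 16*√3)²) (r(y, p) = (y + ((-4 - 4)*(-6 + √2*√6))²)*p = (y + (-8*(-6 + 2*√3))²)*p = (y + (48 - 16*√3)²)*p = p*(y + (48 - 16*√3)²))
1668078 - r(598, 18) = 1668078 - 18*(3072 + 598 - 1536*√3) = 1668078 - 18*(3670 - 1536*√3) = 1668078 - (66060 - 27648*√3) = 1668078 + (-66060 + 27648*√3) = 1602018 + 27648*√3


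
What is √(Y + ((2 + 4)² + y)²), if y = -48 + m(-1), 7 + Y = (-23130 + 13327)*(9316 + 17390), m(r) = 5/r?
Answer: 2*I*√65449659 ≈ 16180.0*I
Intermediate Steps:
Y = -261798925 (Y = -7 + (-23130 + 13327)*(9316 + 17390) = -7 - 9803*26706 = -7 - 261798918 = -261798925)
y = -53 (y = -48 + 5/(-1) = -48 + 5*(-1) = -48 - 5 = -53)
√(Y + ((2 + 4)² + y)²) = √(-261798925 + ((2 + 4)² - 53)²) = √(-261798925 + (6² - 53)²) = √(-261798925 + (36 - 53)²) = √(-261798925 + (-17)²) = √(-261798925 + 289) = √(-261798636) = 2*I*√65449659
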